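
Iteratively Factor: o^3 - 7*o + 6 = (o - 2)*(o^2 + 2*o - 3) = (o - 2)*(o - 1)*(o + 3)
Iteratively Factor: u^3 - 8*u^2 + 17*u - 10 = (u - 1)*(u^2 - 7*u + 10) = (u - 5)*(u - 1)*(u - 2)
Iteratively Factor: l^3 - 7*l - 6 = (l + 2)*(l^2 - 2*l - 3) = (l + 1)*(l + 2)*(l - 3)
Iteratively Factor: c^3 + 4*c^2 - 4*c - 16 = (c + 4)*(c^2 - 4) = (c + 2)*(c + 4)*(c - 2)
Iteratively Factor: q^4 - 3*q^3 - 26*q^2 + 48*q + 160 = (q - 5)*(q^3 + 2*q^2 - 16*q - 32) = (q - 5)*(q - 4)*(q^2 + 6*q + 8) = (q - 5)*(q - 4)*(q + 4)*(q + 2)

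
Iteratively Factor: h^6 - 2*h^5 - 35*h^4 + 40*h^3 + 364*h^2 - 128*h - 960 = (h + 2)*(h^5 - 4*h^4 - 27*h^3 + 94*h^2 + 176*h - 480) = (h - 5)*(h + 2)*(h^4 + h^3 - 22*h^2 - 16*h + 96) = (h - 5)*(h - 4)*(h + 2)*(h^3 + 5*h^2 - 2*h - 24) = (h - 5)*(h - 4)*(h + 2)*(h + 4)*(h^2 + h - 6) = (h - 5)*(h - 4)*(h - 2)*(h + 2)*(h + 4)*(h + 3)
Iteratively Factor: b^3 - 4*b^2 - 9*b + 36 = (b + 3)*(b^2 - 7*b + 12) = (b - 3)*(b + 3)*(b - 4)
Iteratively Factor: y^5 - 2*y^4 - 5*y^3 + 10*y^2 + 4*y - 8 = (y + 2)*(y^4 - 4*y^3 + 3*y^2 + 4*y - 4) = (y - 2)*(y + 2)*(y^3 - 2*y^2 - y + 2) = (y - 2)*(y + 1)*(y + 2)*(y^2 - 3*y + 2) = (y - 2)*(y - 1)*(y + 1)*(y + 2)*(y - 2)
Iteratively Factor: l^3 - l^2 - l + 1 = (l + 1)*(l^2 - 2*l + 1) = (l - 1)*(l + 1)*(l - 1)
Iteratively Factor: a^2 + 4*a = (a)*(a + 4)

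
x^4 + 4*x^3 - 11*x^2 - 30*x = x*(x - 3)*(x + 2)*(x + 5)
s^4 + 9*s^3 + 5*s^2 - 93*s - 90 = (s - 3)*(s + 1)*(s + 5)*(s + 6)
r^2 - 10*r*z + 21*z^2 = (r - 7*z)*(r - 3*z)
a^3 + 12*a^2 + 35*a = a*(a + 5)*(a + 7)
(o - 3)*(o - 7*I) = o^2 - 3*o - 7*I*o + 21*I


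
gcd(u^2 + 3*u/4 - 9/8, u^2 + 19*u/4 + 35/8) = 1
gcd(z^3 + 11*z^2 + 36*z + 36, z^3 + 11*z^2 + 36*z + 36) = z^3 + 11*z^2 + 36*z + 36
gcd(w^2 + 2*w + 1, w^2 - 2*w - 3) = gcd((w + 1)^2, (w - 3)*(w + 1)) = w + 1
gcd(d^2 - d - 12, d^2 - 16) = d - 4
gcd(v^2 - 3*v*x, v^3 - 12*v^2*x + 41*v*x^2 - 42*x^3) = -v + 3*x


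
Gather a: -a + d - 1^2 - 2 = -a + d - 3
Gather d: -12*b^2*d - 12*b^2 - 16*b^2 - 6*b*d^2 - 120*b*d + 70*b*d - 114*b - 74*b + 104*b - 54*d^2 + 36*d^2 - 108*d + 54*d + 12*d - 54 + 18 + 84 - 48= -28*b^2 - 84*b + d^2*(-6*b - 18) + d*(-12*b^2 - 50*b - 42)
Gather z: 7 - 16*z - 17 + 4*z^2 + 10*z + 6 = 4*z^2 - 6*z - 4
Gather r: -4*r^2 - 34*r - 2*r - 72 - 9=-4*r^2 - 36*r - 81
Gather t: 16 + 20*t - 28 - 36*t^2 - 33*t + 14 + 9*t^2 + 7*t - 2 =-27*t^2 - 6*t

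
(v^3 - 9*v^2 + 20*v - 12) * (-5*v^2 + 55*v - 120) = -5*v^5 + 100*v^4 - 715*v^3 + 2240*v^2 - 3060*v + 1440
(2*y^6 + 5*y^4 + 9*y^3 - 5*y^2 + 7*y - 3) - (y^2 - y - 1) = 2*y^6 + 5*y^4 + 9*y^3 - 6*y^2 + 8*y - 2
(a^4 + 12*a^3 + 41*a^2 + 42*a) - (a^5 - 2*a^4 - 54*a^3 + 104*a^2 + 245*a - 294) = -a^5 + 3*a^4 + 66*a^3 - 63*a^2 - 203*a + 294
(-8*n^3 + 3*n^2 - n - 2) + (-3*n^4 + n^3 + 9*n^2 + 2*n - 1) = -3*n^4 - 7*n^3 + 12*n^2 + n - 3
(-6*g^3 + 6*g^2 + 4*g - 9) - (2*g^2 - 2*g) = -6*g^3 + 4*g^2 + 6*g - 9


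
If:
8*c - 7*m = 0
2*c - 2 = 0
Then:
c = 1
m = 8/7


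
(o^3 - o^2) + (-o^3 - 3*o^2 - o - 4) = -4*o^2 - o - 4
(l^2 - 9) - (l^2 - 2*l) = 2*l - 9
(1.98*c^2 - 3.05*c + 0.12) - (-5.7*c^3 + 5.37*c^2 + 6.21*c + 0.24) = 5.7*c^3 - 3.39*c^2 - 9.26*c - 0.12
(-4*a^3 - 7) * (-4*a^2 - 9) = 16*a^5 + 36*a^3 + 28*a^2 + 63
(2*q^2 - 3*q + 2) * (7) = 14*q^2 - 21*q + 14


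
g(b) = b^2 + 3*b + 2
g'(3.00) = 9.00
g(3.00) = 20.00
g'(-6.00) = -9.00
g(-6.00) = 20.00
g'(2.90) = 8.80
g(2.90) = 19.11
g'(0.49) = 3.98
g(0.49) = 3.71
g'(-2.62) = -2.24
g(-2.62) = 1.00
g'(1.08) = 5.16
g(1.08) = 6.41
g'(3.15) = 9.30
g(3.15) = 21.37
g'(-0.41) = 2.18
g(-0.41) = 0.94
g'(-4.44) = -5.88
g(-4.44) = 8.39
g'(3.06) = 9.12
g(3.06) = 20.54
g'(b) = 2*b + 3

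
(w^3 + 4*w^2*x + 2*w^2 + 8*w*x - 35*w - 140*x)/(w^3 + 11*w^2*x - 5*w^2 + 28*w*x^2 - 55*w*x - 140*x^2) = (w + 7)/(w + 7*x)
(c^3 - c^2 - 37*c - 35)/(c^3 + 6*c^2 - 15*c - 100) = (c^2 - 6*c - 7)/(c^2 + c - 20)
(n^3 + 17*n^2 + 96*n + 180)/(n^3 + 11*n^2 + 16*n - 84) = (n^2 + 11*n + 30)/(n^2 + 5*n - 14)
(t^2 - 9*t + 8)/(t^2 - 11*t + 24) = (t - 1)/(t - 3)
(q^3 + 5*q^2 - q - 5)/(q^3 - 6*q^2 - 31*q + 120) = (q^2 - 1)/(q^2 - 11*q + 24)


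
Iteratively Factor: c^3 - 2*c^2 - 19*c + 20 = (c + 4)*(c^2 - 6*c + 5) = (c - 5)*(c + 4)*(c - 1)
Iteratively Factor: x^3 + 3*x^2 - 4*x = (x)*(x^2 + 3*x - 4) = x*(x - 1)*(x + 4)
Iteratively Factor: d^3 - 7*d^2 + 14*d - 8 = (d - 2)*(d^2 - 5*d + 4) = (d - 2)*(d - 1)*(d - 4)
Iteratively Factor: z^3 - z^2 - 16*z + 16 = (z - 4)*(z^2 + 3*z - 4) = (z - 4)*(z + 4)*(z - 1)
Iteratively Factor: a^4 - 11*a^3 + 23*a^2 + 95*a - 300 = (a + 3)*(a^3 - 14*a^2 + 65*a - 100) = (a - 4)*(a + 3)*(a^2 - 10*a + 25) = (a - 5)*(a - 4)*(a + 3)*(a - 5)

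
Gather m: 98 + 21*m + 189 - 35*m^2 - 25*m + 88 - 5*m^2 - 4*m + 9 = -40*m^2 - 8*m + 384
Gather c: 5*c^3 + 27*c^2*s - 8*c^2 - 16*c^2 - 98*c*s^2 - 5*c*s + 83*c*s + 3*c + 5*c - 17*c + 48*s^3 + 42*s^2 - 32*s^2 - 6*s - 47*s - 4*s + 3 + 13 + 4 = 5*c^3 + c^2*(27*s - 24) + c*(-98*s^2 + 78*s - 9) + 48*s^3 + 10*s^2 - 57*s + 20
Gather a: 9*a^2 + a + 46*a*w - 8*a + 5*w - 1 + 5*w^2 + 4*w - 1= 9*a^2 + a*(46*w - 7) + 5*w^2 + 9*w - 2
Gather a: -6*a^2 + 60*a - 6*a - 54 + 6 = -6*a^2 + 54*a - 48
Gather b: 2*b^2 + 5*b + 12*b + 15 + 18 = 2*b^2 + 17*b + 33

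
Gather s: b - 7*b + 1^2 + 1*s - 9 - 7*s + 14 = -6*b - 6*s + 6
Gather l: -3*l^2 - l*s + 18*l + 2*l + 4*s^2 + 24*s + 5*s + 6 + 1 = -3*l^2 + l*(20 - s) + 4*s^2 + 29*s + 7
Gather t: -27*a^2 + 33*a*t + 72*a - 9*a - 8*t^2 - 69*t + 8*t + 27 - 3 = -27*a^2 + 63*a - 8*t^2 + t*(33*a - 61) + 24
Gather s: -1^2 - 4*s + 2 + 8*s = 4*s + 1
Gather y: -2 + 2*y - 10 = 2*y - 12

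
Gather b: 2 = 2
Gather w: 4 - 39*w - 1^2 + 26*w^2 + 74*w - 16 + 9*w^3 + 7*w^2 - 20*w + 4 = 9*w^3 + 33*w^2 + 15*w - 9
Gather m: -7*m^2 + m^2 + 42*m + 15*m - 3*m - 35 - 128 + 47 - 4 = -6*m^2 + 54*m - 120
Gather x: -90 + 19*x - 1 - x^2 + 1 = -x^2 + 19*x - 90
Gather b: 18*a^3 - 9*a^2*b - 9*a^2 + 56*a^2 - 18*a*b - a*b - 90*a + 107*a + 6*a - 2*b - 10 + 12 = 18*a^3 + 47*a^2 + 23*a + b*(-9*a^2 - 19*a - 2) + 2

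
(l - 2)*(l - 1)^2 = l^3 - 4*l^2 + 5*l - 2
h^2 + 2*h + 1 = (h + 1)^2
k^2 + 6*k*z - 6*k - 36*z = (k - 6)*(k + 6*z)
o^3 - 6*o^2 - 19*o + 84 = (o - 7)*(o - 3)*(o + 4)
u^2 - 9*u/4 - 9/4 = (u - 3)*(u + 3/4)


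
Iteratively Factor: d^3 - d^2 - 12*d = (d)*(d^2 - d - 12) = d*(d - 4)*(d + 3)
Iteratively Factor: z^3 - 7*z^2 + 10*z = (z - 2)*(z^2 - 5*z) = (z - 5)*(z - 2)*(z)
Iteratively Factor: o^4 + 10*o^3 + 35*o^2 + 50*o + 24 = (o + 1)*(o^3 + 9*o^2 + 26*o + 24) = (o + 1)*(o + 3)*(o^2 + 6*o + 8) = (o + 1)*(o + 2)*(o + 3)*(o + 4)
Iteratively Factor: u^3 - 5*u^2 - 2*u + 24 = (u - 3)*(u^2 - 2*u - 8) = (u - 3)*(u + 2)*(u - 4)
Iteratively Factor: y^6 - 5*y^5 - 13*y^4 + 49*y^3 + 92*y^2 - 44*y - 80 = (y - 5)*(y^5 - 13*y^3 - 16*y^2 + 12*y + 16) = (y - 5)*(y + 2)*(y^4 - 2*y^3 - 9*y^2 + 2*y + 8) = (y - 5)*(y + 2)^2*(y^3 - 4*y^2 - y + 4) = (y - 5)*(y - 4)*(y + 2)^2*(y^2 - 1) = (y - 5)*(y - 4)*(y + 1)*(y + 2)^2*(y - 1)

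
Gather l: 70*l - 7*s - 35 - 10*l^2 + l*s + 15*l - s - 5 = -10*l^2 + l*(s + 85) - 8*s - 40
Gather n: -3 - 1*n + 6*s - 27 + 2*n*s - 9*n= n*(2*s - 10) + 6*s - 30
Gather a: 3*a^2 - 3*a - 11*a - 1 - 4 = 3*a^2 - 14*a - 5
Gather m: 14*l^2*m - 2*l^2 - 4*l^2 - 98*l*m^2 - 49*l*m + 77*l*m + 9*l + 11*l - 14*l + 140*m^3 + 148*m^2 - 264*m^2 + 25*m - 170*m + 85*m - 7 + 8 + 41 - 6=-6*l^2 + 6*l + 140*m^3 + m^2*(-98*l - 116) + m*(14*l^2 + 28*l - 60) + 36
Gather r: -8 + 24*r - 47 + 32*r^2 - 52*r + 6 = 32*r^2 - 28*r - 49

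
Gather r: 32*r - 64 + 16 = 32*r - 48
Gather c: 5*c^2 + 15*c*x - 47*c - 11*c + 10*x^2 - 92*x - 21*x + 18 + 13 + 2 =5*c^2 + c*(15*x - 58) + 10*x^2 - 113*x + 33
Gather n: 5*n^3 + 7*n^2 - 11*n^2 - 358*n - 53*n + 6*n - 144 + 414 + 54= 5*n^3 - 4*n^2 - 405*n + 324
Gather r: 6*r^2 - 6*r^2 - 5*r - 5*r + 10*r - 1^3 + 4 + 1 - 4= 0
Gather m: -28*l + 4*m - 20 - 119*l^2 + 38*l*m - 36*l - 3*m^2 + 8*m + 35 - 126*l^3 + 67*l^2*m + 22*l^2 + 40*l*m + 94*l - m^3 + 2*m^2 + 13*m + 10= -126*l^3 - 97*l^2 + 30*l - m^3 - m^2 + m*(67*l^2 + 78*l + 25) + 25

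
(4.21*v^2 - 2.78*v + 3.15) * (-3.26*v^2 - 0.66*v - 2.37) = -13.7246*v^4 + 6.2842*v^3 - 18.4119*v^2 + 4.5096*v - 7.4655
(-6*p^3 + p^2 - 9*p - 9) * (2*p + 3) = -12*p^4 - 16*p^3 - 15*p^2 - 45*p - 27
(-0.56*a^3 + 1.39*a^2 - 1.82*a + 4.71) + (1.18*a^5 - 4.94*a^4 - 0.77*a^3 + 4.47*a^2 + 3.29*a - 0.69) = 1.18*a^5 - 4.94*a^4 - 1.33*a^3 + 5.86*a^2 + 1.47*a + 4.02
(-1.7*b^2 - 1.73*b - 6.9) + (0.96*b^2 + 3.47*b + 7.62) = -0.74*b^2 + 1.74*b + 0.72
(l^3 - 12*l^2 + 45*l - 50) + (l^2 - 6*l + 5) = l^3 - 11*l^2 + 39*l - 45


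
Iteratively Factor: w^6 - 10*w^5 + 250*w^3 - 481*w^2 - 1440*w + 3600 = (w - 3)*(w^5 - 7*w^4 - 21*w^3 + 187*w^2 + 80*w - 1200) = (w - 5)*(w - 3)*(w^4 - 2*w^3 - 31*w^2 + 32*w + 240) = (w - 5)*(w - 3)*(w + 4)*(w^3 - 6*w^2 - 7*w + 60) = (w - 5)^2*(w - 3)*(w + 4)*(w^2 - w - 12) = (w - 5)^2*(w - 3)*(w + 3)*(w + 4)*(w - 4)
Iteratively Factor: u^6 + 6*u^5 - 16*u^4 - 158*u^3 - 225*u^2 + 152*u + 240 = (u + 4)*(u^5 + 2*u^4 - 24*u^3 - 62*u^2 + 23*u + 60) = (u + 4)^2*(u^4 - 2*u^3 - 16*u^2 + 2*u + 15) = (u + 1)*(u + 4)^2*(u^3 - 3*u^2 - 13*u + 15) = (u + 1)*(u + 3)*(u + 4)^2*(u^2 - 6*u + 5) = (u - 5)*(u + 1)*(u + 3)*(u + 4)^2*(u - 1)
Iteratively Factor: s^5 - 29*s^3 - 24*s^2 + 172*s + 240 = (s + 2)*(s^4 - 2*s^3 - 25*s^2 + 26*s + 120) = (s - 5)*(s + 2)*(s^3 + 3*s^2 - 10*s - 24) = (s - 5)*(s - 3)*(s + 2)*(s^2 + 6*s + 8) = (s - 5)*(s - 3)*(s + 2)*(s + 4)*(s + 2)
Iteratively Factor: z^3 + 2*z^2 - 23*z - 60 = (z - 5)*(z^2 + 7*z + 12) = (z - 5)*(z + 4)*(z + 3)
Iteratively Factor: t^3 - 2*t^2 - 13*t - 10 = (t + 1)*(t^2 - 3*t - 10) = (t + 1)*(t + 2)*(t - 5)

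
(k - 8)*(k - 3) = k^2 - 11*k + 24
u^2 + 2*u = u*(u + 2)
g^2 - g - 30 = (g - 6)*(g + 5)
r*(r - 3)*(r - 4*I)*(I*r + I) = I*r^4 + 4*r^3 - 2*I*r^3 - 8*r^2 - 3*I*r^2 - 12*r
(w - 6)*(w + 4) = w^2 - 2*w - 24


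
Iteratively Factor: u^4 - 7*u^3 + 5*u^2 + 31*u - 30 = (u - 5)*(u^3 - 2*u^2 - 5*u + 6) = (u - 5)*(u + 2)*(u^2 - 4*u + 3) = (u - 5)*(u - 3)*(u + 2)*(u - 1)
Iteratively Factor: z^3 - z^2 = (z)*(z^2 - z) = z*(z - 1)*(z)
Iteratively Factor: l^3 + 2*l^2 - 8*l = (l + 4)*(l^2 - 2*l) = l*(l + 4)*(l - 2)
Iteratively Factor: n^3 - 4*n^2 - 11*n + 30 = (n + 3)*(n^2 - 7*n + 10) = (n - 2)*(n + 3)*(n - 5)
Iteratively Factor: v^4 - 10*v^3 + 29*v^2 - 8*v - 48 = (v - 3)*(v^3 - 7*v^2 + 8*v + 16) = (v - 4)*(v - 3)*(v^2 - 3*v - 4) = (v - 4)*(v - 3)*(v + 1)*(v - 4)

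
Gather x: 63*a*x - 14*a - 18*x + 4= -14*a + x*(63*a - 18) + 4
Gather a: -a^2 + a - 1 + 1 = -a^2 + a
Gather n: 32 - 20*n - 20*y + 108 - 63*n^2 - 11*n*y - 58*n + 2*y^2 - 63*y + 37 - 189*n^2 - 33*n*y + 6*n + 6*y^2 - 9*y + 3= -252*n^2 + n*(-44*y - 72) + 8*y^2 - 92*y + 180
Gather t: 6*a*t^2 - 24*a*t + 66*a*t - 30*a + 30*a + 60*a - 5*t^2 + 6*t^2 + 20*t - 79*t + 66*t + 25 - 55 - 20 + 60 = 60*a + t^2*(6*a + 1) + t*(42*a + 7) + 10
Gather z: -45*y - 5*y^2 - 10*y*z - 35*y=-5*y^2 - 10*y*z - 80*y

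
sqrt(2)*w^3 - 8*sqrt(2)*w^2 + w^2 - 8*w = w*(w - 8)*(sqrt(2)*w + 1)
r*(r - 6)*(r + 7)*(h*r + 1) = h*r^4 + h*r^3 - 42*h*r^2 + r^3 + r^2 - 42*r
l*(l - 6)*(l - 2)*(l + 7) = l^4 - l^3 - 44*l^2 + 84*l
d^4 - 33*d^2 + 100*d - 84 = (d - 3)*(d - 2)^2*(d + 7)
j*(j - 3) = j^2 - 3*j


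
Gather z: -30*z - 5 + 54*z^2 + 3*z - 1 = 54*z^2 - 27*z - 6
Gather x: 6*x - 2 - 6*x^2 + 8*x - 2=-6*x^2 + 14*x - 4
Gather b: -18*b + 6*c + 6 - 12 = -18*b + 6*c - 6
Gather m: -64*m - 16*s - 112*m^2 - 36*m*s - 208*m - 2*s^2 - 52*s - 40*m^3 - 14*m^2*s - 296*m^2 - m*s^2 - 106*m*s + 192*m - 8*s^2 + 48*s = -40*m^3 + m^2*(-14*s - 408) + m*(-s^2 - 142*s - 80) - 10*s^2 - 20*s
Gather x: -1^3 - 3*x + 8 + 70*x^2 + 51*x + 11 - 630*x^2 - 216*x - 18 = -560*x^2 - 168*x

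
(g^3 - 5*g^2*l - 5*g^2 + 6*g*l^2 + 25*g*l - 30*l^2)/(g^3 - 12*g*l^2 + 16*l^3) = (g^2 - 3*g*l - 5*g + 15*l)/(g^2 + 2*g*l - 8*l^2)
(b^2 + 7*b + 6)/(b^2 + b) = (b + 6)/b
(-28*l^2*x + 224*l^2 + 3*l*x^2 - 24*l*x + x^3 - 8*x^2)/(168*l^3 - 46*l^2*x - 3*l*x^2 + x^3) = (x - 8)/(-6*l + x)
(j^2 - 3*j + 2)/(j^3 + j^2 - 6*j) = (j - 1)/(j*(j + 3))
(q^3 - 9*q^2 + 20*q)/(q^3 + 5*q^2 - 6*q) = (q^2 - 9*q + 20)/(q^2 + 5*q - 6)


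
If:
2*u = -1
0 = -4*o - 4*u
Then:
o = 1/2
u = -1/2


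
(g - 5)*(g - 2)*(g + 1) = g^3 - 6*g^2 + 3*g + 10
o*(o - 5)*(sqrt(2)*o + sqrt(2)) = sqrt(2)*o^3 - 4*sqrt(2)*o^2 - 5*sqrt(2)*o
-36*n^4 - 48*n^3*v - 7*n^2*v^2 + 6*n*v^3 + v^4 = (-3*n + v)*(n + v)*(2*n + v)*(6*n + v)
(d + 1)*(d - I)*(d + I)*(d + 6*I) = d^4 + d^3 + 6*I*d^3 + d^2 + 6*I*d^2 + d + 6*I*d + 6*I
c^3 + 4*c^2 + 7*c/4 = c*(c + 1/2)*(c + 7/2)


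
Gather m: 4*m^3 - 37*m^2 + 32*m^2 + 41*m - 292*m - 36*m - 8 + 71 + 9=4*m^3 - 5*m^2 - 287*m + 72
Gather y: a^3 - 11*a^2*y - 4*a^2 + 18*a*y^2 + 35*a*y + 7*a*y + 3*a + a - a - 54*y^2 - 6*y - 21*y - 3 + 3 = a^3 - 4*a^2 + 3*a + y^2*(18*a - 54) + y*(-11*a^2 + 42*a - 27)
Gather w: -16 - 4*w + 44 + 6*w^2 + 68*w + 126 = 6*w^2 + 64*w + 154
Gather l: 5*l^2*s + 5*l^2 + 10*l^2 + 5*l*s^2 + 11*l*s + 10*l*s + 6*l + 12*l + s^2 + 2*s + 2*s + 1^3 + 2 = l^2*(5*s + 15) + l*(5*s^2 + 21*s + 18) + s^2 + 4*s + 3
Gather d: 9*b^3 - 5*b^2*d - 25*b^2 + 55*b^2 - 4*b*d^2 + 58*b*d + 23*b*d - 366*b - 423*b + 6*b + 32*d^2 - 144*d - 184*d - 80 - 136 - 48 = 9*b^3 + 30*b^2 - 783*b + d^2*(32 - 4*b) + d*(-5*b^2 + 81*b - 328) - 264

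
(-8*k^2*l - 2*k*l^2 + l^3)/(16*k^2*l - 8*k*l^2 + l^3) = (-2*k - l)/(4*k - l)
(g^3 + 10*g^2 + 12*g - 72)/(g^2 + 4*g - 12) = g + 6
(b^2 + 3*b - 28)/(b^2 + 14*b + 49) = (b - 4)/(b + 7)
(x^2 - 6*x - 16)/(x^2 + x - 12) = (x^2 - 6*x - 16)/(x^2 + x - 12)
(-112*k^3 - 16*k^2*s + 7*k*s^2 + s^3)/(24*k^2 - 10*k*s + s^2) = (28*k^2 + 11*k*s + s^2)/(-6*k + s)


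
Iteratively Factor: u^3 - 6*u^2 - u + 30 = (u - 5)*(u^2 - u - 6) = (u - 5)*(u - 3)*(u + 2)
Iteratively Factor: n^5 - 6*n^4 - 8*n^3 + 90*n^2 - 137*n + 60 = (n - 3)*(n^4 - 3*n^3 - 17*n^2 + 39*n - 20) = (n - 5)*(n - 3)*(n^3 + 2*n^2 - 7*n + 4) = (n - 5)*(n - 3)*(n - 1)*(n^2 + 3*n - 4) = (n - 5)*(n - 3)*(n - 1)^2*(n + 4)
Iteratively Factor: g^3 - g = (g)*(g^2 - 1) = g*(g + 1)*(g - 1)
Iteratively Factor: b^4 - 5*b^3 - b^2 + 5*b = (b - 5)*(b^3 - b) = (b - 5)*(b + 1)*(b^2 - b) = b*(b - 5)*(b + 1)*(b - 1)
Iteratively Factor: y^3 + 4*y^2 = (y)*(y^2 + 4*y) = y^2*(y + 4)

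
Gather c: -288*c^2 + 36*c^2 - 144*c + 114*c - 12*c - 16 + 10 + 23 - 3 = -252*c^2 - 42*c + 14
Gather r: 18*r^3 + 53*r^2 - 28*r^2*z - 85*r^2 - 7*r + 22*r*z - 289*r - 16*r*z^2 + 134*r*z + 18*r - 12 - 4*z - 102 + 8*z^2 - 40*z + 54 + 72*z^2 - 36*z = 18*r^3 + r^2*(-28*z - 32) + r*(-16*z^2 + 156*z - 278) + 80*z^2 - 80*z - 60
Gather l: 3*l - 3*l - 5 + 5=0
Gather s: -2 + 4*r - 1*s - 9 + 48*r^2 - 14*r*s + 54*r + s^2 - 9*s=48*r^2 + 58*r + s^2 + s*(-14*r - 10) - 11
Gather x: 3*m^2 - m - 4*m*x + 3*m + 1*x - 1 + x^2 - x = 3*m^2 - 4*m*x + 2*m + x^2 - 1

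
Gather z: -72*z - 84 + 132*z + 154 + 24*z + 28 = 84*z + 98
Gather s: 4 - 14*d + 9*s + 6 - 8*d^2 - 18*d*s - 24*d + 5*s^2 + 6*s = -8*d^2 - 38*d + 5*s^2 + s*(15 - 18*d) + 10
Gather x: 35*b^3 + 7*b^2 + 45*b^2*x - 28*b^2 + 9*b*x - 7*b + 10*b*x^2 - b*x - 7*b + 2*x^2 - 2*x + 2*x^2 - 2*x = 35*b^3 - 21*b^2 - 14*b + x^2*(10*b + 4) + x*(45*b^2 + 8*b - 4)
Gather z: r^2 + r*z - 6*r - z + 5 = r^2 - 6*r + z*(r - 1) + 5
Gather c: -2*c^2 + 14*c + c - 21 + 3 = -2*c^2 + 15*c - 18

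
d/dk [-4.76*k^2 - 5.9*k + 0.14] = -9.52*k - 5.9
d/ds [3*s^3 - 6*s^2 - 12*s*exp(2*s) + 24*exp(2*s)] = 9*s^2 - 24*s*exp(2*s) - 12*s + 36*exp(2*s)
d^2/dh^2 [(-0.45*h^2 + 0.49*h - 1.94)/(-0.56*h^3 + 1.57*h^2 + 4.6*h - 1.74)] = (0.28224*h^6 - 0.921984*h^5 + 16.840656*h^4 - 44.86897*h^3 + 11.812128*h^2 + 64.690572*h + 87.581104)/(0.175616*h^9 - 1.477056*h^8 - 0.186647999999999*h^7 + 22.033019*h^6 - 7.645668*h^5 - 113.690262*h^4 - 16.851952*h^3 + 96.195204*h^2 - 41.78088*h + 5.268024)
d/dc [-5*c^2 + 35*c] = 35 - 10*c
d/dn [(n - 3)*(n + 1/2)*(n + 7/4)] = 3*n^2 - 3*n/2 - 47/8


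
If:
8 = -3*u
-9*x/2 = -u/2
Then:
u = -8/3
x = -8/27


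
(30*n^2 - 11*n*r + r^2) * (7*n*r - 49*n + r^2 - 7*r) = 210*n^3*r - 1470*n^3 - 47*n^2*r^2 + 329*n^2*r - 4*n*r^3 + 28*n*r^2 + r^4 - 7*r^3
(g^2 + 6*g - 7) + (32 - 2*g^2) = -g^2 + 6*g + 25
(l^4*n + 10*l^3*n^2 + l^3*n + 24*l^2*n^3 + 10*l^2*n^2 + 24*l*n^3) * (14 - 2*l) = -2*l^5*n - 20*l^4*n^2 + 12*l^4*n - 48*l^3*n^3 + 120*l^3*n^2 + 14*l^3*n + 288*l^2*n^3 + 140*l^2*n^2 + 336*l*n^3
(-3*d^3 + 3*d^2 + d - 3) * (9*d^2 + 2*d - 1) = -27*d^5 + 21*d^4 + 18*d^3 - 28*d^2 - 7*d + 3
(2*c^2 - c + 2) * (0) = 0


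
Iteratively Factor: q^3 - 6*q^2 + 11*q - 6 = (q - 1)*(q^2 - 5*q + 6) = (q - 3)*(q - 1)*(q - 2)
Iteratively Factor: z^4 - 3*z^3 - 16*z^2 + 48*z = (z)*(z^3 - 3*z^2 - 16*z + 48) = z*(z - 4)*(z^2 + z - 12) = z*(z - 4)*(z - 3)*(z + 4)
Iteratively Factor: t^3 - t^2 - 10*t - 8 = (t - 4)*(t^2 + 3*t + 2) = (t - 4)*(t + 1)*(t + 2)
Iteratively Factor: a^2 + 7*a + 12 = (a + 3)*(a + 4)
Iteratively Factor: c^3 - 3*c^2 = (c)*(c^2 - 3*c) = c*(c - 3)*(c)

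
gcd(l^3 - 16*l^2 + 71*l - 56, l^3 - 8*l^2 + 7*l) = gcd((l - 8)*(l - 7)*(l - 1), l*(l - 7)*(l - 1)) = l^2 - 8*l + 7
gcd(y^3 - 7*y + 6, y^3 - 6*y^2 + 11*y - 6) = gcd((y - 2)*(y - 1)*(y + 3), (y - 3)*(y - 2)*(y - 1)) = y^2 - 3*y + 2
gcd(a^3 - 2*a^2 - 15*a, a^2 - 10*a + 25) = a - 5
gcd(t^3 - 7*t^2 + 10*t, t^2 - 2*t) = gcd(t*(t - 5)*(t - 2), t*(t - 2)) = t^2 - 2*t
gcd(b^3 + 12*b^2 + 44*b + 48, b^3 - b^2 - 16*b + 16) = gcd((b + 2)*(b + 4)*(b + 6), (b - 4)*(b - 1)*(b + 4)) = b + 4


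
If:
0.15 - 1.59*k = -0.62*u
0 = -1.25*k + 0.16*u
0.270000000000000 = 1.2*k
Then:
No Solution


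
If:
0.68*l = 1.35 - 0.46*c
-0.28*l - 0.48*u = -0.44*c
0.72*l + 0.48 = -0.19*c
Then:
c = 6.43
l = -2.36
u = 7.27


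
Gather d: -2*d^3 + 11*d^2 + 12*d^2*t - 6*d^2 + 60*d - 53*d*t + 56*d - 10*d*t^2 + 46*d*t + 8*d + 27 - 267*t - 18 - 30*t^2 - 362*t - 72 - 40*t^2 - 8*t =-2*d^3 + d^2*(12*t + 5) + d*(-10*t^2 - 7*t + 124) - 70*t^2 - 637*t - 63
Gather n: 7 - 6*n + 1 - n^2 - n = -n^2 - 7*n + 8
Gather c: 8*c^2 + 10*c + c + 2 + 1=8*c^2 + 11*c + 3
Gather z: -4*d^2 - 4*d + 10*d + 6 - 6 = -4*d^2 + 6*d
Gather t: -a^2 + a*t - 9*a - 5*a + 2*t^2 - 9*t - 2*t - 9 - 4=-a^2 - 14*a + 2*t^2 + t*(a - 11) - 13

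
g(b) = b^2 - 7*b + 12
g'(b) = 2*b - 7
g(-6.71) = 103.99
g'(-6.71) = -20.42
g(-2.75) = 38.81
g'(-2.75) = -12.50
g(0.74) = 7.37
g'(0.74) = -5.52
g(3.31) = -0.21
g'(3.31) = -0.38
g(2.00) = 2.00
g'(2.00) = -3.00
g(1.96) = 2.12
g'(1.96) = -3.08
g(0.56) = 8.39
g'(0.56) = -5.88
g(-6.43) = 98.35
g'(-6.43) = -19.86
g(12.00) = 72.00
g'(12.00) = 17.00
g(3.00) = 0.00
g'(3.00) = -1.00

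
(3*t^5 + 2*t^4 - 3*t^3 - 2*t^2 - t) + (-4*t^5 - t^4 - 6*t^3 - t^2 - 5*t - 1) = -t^5 + t^4 - 9*t^3 - 3*t^2 - 6*t - 1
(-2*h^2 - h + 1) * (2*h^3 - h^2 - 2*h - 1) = -4*h^5 + 7*h^3 + 3*h^2 - h - 1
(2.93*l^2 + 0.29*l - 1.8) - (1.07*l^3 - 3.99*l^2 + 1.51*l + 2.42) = -1.07*l^3 + 6.92*l^2 - 1.22*l - 4.22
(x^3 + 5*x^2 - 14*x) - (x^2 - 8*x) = x^3 + 4*x^2 - 6*x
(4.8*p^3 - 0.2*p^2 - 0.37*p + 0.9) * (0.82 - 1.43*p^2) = -6.864*p^5 + 0.286*p^4 + 4.4651*p^3 - 1.451*p^2 - 0.3034*p + 0.738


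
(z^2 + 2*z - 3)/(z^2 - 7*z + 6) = (z + 3)/(z - 6)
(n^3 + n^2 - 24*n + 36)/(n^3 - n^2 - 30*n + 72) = (n - 2)/(n - 4)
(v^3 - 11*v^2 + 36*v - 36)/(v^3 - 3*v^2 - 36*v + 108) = (v - 2)/(v + 6)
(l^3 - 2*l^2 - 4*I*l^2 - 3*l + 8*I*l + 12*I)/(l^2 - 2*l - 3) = l - 4*I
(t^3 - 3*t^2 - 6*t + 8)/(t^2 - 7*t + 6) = (t^2 - 2*t - 8)/(t - 6)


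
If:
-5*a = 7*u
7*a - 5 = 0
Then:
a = 5/7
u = -25/49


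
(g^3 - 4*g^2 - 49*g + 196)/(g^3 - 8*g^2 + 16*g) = (g^2 - 49)/(g*(g - 4))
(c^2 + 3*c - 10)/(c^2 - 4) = (c + 5)/(c + 2)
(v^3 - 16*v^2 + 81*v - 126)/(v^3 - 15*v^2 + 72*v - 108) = (v - 7)/(v - 6)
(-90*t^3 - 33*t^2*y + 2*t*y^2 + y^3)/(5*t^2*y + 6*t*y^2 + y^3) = (-18*t^2 - 3*t*y + y^2)/(y*(t + y))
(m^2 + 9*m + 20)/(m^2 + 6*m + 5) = (m + 4)/(m + 1)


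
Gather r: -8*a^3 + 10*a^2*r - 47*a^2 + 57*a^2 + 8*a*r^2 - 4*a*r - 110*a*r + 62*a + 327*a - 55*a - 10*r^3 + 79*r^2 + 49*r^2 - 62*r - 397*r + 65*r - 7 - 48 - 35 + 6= -8*a^3 + 10*a^2 + 334*a - 10*r^3 + r^2*(8*a + 128) + r*(10*a^2 - 114*a - 394) - 84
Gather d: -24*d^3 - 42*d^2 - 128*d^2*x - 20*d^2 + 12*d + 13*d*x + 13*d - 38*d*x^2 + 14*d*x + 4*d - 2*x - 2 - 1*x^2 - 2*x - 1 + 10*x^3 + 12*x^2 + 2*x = -24*d^3 + d^2*(-128*x - 62) + d*(-38*x^2 + 27*x + 29) + 10*x^3 + 11*x^2 - 2*x - 3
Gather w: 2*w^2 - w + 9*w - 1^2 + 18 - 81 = 2*w^2 + 8*w - 64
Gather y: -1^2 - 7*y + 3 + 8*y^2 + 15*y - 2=8*y^2 + 8*y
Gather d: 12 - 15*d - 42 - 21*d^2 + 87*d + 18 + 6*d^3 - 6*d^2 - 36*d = 6*d^3 - 27*d^2 + 36*d - 12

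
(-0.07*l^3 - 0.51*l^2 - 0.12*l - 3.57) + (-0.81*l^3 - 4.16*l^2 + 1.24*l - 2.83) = -0.88*l^3 - 4.67*l^2 + 1.12*l - 6.4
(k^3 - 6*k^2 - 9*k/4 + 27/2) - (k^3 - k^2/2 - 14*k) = -11*k^2/2 + 47*k/4 + 27/2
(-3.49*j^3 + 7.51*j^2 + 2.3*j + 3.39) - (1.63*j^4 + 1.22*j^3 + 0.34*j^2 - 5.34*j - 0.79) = -1.63*j^4 - 4.71*j^3 + 7.17*j^2 + 7.64*j + 4.18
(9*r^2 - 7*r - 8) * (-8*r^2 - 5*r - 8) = -72*r^4 + 11*r^3 + 27*r^2 + 96*r + 64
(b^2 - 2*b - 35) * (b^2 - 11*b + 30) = b^4 - 13*b^3 + 17*b^2 + 325*b - 1050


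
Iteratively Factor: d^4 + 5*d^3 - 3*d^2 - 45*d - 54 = (d - 3)*(d^3 + 8*d^2 + 21*d + 18) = (d - 3)*(d + 2)*(d^2 + 6*d + 9) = (d - 3)*(d + 2)*(d + 3)*(d + 3)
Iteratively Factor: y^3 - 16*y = (y - 4)*(y^2 + 4*y) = y*(y - 4)*(y + 4)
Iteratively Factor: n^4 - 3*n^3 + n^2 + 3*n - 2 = (n - 1)*(n^3 - 2*n^2 - n + 2) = (n - 1)^2*(n^2 - n - 2) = (n - 2)*(n - 1)^2*(n + 1)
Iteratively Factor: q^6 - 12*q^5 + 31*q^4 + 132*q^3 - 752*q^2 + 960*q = (q - 3)*(q^5 - 9*q^4 + 4*q^3 + 144*q^2 - 320*q) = q*(q - 3)*(q^4 - 9*q^3 + 4*q^2 + 144*q - 320) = q*(q - 4)*(q - 3)*(q^3 - 5*q^2 - 16*q + 80) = q*(q - 5)*(q - 4)*(q - 3)*(q^2 - 16) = q*(q - 5)*(q - 4)*(q - 3)*(q + 4)*(q - 4)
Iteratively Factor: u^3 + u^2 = (u + 1)*(u^2) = u*(u + 1)*(u)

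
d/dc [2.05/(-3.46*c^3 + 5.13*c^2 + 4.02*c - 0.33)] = (21.279*c^2 - 21.033*c - 8.241)/(3.46*c^3 - 5.13*c^2 - 4.02*c + 0.33)^2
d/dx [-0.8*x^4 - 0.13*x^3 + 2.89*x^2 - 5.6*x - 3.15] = -3.2*x^3 - 0.39*x^2 + 5.78*x - 5.6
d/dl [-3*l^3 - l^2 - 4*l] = -9*l^2 - 2*l - 4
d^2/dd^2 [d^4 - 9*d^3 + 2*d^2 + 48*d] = 12*d^2 - 54*d + 4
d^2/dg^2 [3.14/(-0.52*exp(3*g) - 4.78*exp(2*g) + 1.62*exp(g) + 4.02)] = (-3.14*(1.56*exp(2*g) + 9.56*exp(g) - 1.62)*(3.12*exp(2*g) + 19.12*exp(g) - 3.24)*exp(g) + (14.6952*exp(2*g) + 60.0368*exp(g) - 5.0868)*(0.52*exp(3*g) + 4.78*exp(2*g) - 1.62*exp(g) - 4.02))*exp(g)/(0.52*exp(3*g) + 4.78*exp(2*g) - 1.62*exp(g) - 4.02)^3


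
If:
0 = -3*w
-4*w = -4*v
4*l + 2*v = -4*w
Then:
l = 0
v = 0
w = 0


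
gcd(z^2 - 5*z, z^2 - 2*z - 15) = z - 5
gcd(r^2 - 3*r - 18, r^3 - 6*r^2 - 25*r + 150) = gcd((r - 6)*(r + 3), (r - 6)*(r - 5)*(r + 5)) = r - 6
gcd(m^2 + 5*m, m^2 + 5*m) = m^2 + 5*m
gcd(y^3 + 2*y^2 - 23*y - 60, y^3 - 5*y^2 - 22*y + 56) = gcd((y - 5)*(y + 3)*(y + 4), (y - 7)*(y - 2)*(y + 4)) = y + 4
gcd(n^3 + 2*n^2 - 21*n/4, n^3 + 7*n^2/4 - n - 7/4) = 1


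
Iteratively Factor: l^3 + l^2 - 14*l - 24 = (l - 4)*(l^2 + 5*l + 6) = (l - 4)*(l + 2)*(l + 3)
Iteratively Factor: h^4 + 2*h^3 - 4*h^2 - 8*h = (h - 2)*(h^3 + 4*h^2 + 4*h) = (h - 2)*(h + 2)*(h^2 + 2*h) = (h - 2)*(h + 2)^2*(h)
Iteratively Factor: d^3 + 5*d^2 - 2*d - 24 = (d - 2)*(d^2 + 7*d + 12) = (d - 2)*(d + 4)*(d + 3)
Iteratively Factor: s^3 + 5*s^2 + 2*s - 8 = (s - 1)*(s^2 + 6*s + 8) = (s - 1)*(s + 2)*(s + 4)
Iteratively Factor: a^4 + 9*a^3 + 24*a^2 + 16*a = (a + 4)*(a^3 + 5*a^2 + 4*a) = (a + 4)^2*(a^2 + a) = (a + 1)*(a + 4)^2*(a)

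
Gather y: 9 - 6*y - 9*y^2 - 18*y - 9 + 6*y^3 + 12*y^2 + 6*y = 6*y^3 + 3*y^2 - 18*y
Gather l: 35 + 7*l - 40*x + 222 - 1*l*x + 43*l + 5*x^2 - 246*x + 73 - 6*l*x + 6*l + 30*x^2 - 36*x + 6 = l*(56 - 7*x) + 35*x^2 - 322*x + 336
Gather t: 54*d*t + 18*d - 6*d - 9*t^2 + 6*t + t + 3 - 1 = 12*d - 9*t^2 + t*(54*d + 7) + 2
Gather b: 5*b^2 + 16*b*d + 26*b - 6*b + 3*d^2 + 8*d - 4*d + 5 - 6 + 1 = 5*b^2 + b*(16*d + 20) + 3*d^2 + 4*d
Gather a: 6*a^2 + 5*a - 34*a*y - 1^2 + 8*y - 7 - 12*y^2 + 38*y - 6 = 6*a^2 + a*(5 - 34*y) - 12*y^2 + 46*y - 14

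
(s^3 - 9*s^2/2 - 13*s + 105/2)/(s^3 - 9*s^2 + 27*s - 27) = (2*s^2 - 3*s - 35)/(2*(s^2 - 6*s + 9))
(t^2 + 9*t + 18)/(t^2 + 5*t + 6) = (t + 6)/(t + 2)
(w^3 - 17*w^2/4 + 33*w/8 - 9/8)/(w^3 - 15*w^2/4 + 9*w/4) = (w - 1/2)/w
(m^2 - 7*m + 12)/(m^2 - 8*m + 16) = (m - 3)/(m - 4)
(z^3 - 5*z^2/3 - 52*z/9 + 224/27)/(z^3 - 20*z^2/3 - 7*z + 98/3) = (z^2 - 4*z + 32/9)/(z^2 - 9*z + 14)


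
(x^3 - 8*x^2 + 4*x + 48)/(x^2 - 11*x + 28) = (x^2 - 4*x - 12)/(x - 7)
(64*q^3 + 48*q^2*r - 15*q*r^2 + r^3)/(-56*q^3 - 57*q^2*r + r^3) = (-8*q + r)/(7*q + r)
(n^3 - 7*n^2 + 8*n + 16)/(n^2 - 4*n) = n - 3 - 4/n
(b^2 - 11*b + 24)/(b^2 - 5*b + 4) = (b^2 - 11*b + 24)/(b^2 - 5*b + 4)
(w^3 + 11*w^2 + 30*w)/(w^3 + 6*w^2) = (w + 5)/w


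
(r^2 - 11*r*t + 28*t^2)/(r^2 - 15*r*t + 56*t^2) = (r - 4*t)/(r - 8*t)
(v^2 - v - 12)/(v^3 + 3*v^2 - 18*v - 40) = (v + 3)/(v^2 + 7*v + 10)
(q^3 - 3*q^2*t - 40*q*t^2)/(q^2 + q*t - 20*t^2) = q*(q - 8*t)/(q - 4*t)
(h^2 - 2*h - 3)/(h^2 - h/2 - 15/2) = 2*(h + 1)/(2*h + 5)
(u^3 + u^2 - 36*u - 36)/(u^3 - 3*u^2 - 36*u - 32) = (u^2 - 36)/(u^2 - 4*u - 32)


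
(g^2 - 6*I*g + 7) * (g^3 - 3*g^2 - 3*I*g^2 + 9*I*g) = g^5 - 3*g^4 - 9*I*g^4 - 11*g^3 + 27*I*g^3 + 33*g^2 - 21*I*g^2 + 63*I*g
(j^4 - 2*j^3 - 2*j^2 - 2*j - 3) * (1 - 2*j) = -2*j^5 + 5*j^4 + 2*j^3 + 2*j^2 + 4*j - 3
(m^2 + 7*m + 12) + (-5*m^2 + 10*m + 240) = -4*m^2 + 17*m + 252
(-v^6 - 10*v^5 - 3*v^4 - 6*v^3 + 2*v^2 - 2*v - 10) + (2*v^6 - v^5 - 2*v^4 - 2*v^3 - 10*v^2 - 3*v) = v^6 - 11*v^5 - 5*v^4 - 8*v^3 - 8*v^2 - 5*v - 10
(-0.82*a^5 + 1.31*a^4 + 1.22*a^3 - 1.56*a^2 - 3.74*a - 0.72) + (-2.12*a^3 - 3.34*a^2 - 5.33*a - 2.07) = -0.82*a^5 + 1.31*a^4 - 0.9*a^3 - 4.9*a^2 - 9.07*a - 2.79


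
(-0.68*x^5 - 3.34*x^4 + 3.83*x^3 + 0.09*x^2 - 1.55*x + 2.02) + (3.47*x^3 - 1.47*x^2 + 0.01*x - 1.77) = -0.68*x^5 - 3.34*x^4 + 7.3*x^3 - 1.38*x^2 - 1.54*x + 0.25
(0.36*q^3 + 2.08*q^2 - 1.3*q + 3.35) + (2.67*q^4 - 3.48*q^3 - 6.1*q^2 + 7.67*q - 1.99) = 2.67*q^4 - 3.12*q^3 - 4.02*q^2 + 6.37*q + 1.36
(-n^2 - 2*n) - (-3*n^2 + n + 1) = 2*n^2 - 3*n - 1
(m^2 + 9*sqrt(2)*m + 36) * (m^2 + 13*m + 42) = m^4 + 9*sqrt(2)*m^3 + 13*m^3 + 78*m^2 + 117*sqrt(2)*m^2 + 468*m + 378*sqrt(2)*m + 1512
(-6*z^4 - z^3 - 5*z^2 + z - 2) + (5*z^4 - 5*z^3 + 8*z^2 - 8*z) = -z^4 - 6*z^3 + 3*z^2 - 7*z - 2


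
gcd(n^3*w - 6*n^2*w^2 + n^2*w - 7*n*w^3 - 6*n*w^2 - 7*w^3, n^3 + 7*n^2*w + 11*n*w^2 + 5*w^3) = n + w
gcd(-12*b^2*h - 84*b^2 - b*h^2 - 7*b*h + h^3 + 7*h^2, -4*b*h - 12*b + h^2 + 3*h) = 4*b - h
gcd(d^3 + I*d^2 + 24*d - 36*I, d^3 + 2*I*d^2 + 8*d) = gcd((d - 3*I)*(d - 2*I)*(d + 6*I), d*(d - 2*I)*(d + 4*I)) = d - 2*I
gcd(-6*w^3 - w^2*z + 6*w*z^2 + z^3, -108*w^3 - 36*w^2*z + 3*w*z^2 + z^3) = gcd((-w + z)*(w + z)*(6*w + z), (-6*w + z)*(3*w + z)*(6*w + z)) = 6*w + z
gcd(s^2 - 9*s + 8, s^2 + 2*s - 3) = s - 1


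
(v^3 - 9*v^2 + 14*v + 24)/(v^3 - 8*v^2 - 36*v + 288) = (v^2 - 3*v - 4)/(v^2 - 2*v - 48)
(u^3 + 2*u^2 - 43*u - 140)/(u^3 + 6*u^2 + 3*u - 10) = (u^2 - 3*u - 28)/(u^2 + u - 2)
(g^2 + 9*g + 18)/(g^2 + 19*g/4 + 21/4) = 4*(g + 6)/(4*g + 7)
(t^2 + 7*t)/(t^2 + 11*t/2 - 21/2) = 2*t/(2*t - 3)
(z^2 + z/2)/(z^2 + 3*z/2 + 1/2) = z/(z + 1)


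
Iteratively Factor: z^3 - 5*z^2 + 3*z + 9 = (z - 3)*(z^2 - 2*z - 3) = (z - 3)*(z + 1)*(z - 3)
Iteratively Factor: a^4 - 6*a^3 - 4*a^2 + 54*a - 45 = (a - 5)*(a^3 - a^2 - 9*a + 9) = (a - 5)*(a - 1)*(a^2 - 9) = (a - 5)*(a - 1)*(a + 3)*(a - 3)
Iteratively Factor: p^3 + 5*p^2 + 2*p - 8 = (p + 4)*(p^2 + p - 2) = (p + 2)*(p + 4)*(p - 1)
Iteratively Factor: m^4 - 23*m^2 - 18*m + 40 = (m - 5)*(m^3 + 5*m^2 + 2*m - 8) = (m - 5)*(m + 2)*(m^2 + 3*m - 4) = (m - 5)*(m - 1)*(m + 2)*(m + 4)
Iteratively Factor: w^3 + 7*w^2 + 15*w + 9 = (w + 1)*(w^2 + 6*w + 9) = (w + 1)*(w + 3)*(w + 3)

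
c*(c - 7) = c^2 - 7*c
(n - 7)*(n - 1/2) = n^2 - 15*n/2 + 7/2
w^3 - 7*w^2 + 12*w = w*(w - 4)*(w - 3)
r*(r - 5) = r^2 - 5*r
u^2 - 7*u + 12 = (u - 4)*(u - 3)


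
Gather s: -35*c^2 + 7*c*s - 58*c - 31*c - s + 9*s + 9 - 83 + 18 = -35*c^2 - 89*c + s*(7*c + 8) - 56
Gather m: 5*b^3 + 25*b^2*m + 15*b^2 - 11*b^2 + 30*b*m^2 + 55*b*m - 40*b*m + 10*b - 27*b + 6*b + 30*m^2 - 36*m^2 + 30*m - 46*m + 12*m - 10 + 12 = 5*b^3 + 4*b^2 - 11*b + m^2*(30*b - 6) + m*(25*b^2 + 15*b - 4) + 2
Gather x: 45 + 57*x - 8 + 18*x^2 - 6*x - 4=18*x^2 + 51*x + 33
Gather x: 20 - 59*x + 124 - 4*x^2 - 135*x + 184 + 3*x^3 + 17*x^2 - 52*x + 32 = 3*x^3 + 13*x^2 - 246*x + 360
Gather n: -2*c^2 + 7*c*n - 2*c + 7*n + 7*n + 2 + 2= -2*c^2 - 2*c + n*(7*c + 14) + 4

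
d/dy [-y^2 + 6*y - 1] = 6 - 2*y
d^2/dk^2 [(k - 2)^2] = 2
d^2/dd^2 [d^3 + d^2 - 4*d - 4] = 6*d + 2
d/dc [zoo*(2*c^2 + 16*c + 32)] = zoo*(c + 4)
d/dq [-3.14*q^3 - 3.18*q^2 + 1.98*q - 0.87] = -9.42*q^2 - 6.36*q + 1.98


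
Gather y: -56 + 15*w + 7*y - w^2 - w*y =-w^2 + 15*w + y*(7 - w) - 56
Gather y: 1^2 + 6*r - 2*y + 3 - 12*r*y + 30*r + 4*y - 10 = 36*r + y*(2 - 12*r) - 6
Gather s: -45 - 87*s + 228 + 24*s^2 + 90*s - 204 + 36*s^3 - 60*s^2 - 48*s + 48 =36*s^3 - 36*s^2 - 45*s + 27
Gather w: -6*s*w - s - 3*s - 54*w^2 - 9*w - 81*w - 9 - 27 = -4*s - 54*w^2 + w*(-6*s - 90) - 36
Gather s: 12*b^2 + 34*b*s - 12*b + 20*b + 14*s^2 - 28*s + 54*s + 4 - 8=12*b^2 + 8*b + 14*s^2 + s*(34*b + 26) - 4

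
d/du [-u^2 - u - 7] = -2*u - 1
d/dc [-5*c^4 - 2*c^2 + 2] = -20*c^3 - 4*c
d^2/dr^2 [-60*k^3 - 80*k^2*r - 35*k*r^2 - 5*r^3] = -70*k - 30*r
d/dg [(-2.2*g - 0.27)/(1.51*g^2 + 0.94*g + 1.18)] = (3.322*g^2 + 0.8154*g - 2.3422)/(2.2801*g^4 + 2.8388*g^3 + 4.4472*g^2 + 2.2184*g + 1.3924)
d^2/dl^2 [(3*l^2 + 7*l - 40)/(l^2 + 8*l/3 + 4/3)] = 18*(-3*l^3 - 396*l^2 - 1044*l - 752)/(27*l^6 + 216*l^5 + 684*l^4 + 1088*l^3 + 912*l^2 + 384*l + 64)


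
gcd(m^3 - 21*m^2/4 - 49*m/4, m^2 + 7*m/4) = m^2 + 7*m/4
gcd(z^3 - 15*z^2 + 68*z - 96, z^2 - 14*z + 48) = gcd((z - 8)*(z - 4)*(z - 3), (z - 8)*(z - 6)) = z - 8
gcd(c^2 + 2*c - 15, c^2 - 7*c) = 1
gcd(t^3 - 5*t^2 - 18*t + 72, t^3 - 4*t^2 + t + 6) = t - 3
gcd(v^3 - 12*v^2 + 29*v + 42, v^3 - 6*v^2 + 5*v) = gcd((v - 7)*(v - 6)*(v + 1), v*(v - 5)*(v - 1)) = 1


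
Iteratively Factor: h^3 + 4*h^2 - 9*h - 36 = (h + 3)*(h^2 + h - 12) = (h + 3)*(h + 4)*(h - 3)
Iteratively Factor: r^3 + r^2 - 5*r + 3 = (r + 3)*(r^2 - 2*r + 1) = (r - 1)*(r + 3)*(r - 1)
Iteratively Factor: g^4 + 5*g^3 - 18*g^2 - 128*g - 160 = (g + 4)*(g^3 + g^2 - 22*g - 40) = (g - 5)*(g + 4)*(g^2 + 6*g + 8) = (g - 5)*(g + 2)*(g + 4)*(g + 4)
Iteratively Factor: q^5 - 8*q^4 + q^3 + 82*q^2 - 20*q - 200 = (q - 5)*(q^4 - 3*q^3 - 14*q^2 + 12*q + 40) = (q - 5)^2*(q^3 + 2*q^2 - 4*q - 8) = (q - 5)^2*(q - 2)*(q^2 + 4*q + 4) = (q - 5)^2*(q - 2)*(q + 2)*(q + 2)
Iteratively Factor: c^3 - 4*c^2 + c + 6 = (c + 1)*(c^2 - 5*c + 6) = (c - 2)*(c + 1)*(c - 3)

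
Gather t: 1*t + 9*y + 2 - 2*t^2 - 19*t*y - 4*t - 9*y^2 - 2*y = -2*t^2 + t*(-19*y - 3) - 9*y^2 + 7*y + 2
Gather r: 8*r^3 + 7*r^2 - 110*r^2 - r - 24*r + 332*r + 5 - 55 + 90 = 8*r^3 - 103*r^2 + 307*r + 40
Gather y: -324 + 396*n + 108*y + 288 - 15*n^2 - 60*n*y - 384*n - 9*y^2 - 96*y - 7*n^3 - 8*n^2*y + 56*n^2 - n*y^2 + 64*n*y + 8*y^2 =-7*n^3 + 41*n^2 + 12*n + y^2*(-n - 1) + y*(-8*n^2 + 4*n + 12) - 36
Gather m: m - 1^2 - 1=m - 2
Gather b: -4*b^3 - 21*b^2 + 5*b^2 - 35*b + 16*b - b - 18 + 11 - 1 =-4*b^3 - 16*b^2 - 20*b - 8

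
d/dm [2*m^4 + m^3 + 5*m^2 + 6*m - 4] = 8*m^3 + 3*m^2 + 10*m + 6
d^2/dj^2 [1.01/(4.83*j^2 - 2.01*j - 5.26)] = (47.124378*j^2 - 19.610766*j - 1.01*(9.66*j - 2.01)*(19.32*j - 4.02) - 51.319716)/(-4.83*j^2 + 2.01*j + 5.26)^3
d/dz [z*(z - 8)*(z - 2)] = 3*z^2 - 20*z + 16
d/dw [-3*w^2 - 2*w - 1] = -6*w - 2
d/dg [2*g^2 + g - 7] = 4*g + 1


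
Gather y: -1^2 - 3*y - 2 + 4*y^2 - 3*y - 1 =4*y^2 - 6*y - 4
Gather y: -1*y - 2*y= -3*y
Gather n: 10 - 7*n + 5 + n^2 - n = n^2 - 8*n + 15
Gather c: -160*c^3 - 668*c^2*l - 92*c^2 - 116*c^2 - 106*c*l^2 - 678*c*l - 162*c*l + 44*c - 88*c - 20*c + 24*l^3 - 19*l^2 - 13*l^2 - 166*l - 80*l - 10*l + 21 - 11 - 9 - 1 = -160*c^3 + c^2*(-668*l - 208) + c*(-106*l^2 - 840*l - 64) + 24*l^3 - 32*l^2 - 256*l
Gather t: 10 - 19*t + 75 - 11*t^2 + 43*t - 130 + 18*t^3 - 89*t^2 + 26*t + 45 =18*t^3 - 100*t^2 + 50*t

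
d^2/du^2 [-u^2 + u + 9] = -2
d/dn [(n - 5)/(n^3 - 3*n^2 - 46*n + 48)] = (n^3 - 3*n^2 - 46*n + (n - 5)*(-3*n^2 + 6*n + 46) + 48)/(n^3 - 3*n^2 - 46*n + 48)^2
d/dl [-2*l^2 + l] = 1 - 4*l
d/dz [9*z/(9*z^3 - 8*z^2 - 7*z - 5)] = 9*(-18*z^3 + 8*z^2 - 5)/(81*z^6 - 144*z^5 - 62*z^4 + 22*z^3 + 129*z^2 + 70*z + 25)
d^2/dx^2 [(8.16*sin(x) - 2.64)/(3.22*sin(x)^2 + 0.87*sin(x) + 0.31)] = (-84.606144*sin(x)^5 + 132.349728*sin(x)^4 + 240.271248*sin(x)^3 - 170.57748*sin(x)^2 - 94.742232*sin(x) - 3.12744000000001)/(3.22*sin(x)^2 + 0.87*sin(x) + 0.31)^3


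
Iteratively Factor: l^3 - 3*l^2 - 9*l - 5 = (l + 1)*(l^2 - 4*l - 5) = (l + 1)^2*(l - 5)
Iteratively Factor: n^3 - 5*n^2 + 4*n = (n - 1)*(n^2 - 4*n) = (n - 4)*(n - 1)*(n)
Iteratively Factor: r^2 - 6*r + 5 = (r - 5)*(r - 1)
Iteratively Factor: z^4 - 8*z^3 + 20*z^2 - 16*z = (z - 2)*(z^3 - 6*z^2 + 8*z) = (z - 2)^2*(z^2 - 4*z) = z*(z - 2)^2*(z - 4)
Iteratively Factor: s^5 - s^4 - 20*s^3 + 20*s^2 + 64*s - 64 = (s + 4)*(s^4 - 5*s^3 + 20*s - 16) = (s - 2)*(s + 4)*(s^3 - 3*s^2 - 6*s + 8) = (s - 2)*(s + 2)*(s + 4)*(s^2 - 5*s + 4) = (s - 4)*(s - 2)*(s + 2)*(s + 4)*(s - 1)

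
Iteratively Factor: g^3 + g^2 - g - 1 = (g - 1)*(g^2 + 2*g + 1) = (g - 1)*(g + 1)*(g + 1)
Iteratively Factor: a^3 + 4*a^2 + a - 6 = (a + 3)*(a^2 + a - 2) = (a + 2)*(a + 3)*(a - 1)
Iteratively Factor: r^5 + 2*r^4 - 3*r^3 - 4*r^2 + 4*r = (r - 1)*(r^4 + 3*r^3 - 4*r) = (r - 1)*(r + 2)*(r^3 + r^2 - 2*r) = r*(r - 1)*(r + 2)*(r^2 + r - 2) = r*(r - 1)*(r + 2)^2*(r - 1)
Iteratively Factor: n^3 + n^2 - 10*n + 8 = (n + 4)*(n^2 - 3*n + 2) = (n - 1)*(n + 4)*(n - 2)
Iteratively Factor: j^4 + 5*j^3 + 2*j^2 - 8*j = (j + 2)*(j^3 + 3*j^2 - 4*j) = (j - 1)*(j + 2)*(j^2 + 4*j) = (j - 1)*(j + 2)*(j + 4)*(j)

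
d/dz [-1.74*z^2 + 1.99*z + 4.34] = 1.99 - 3.48*z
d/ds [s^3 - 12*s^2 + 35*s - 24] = 3*s^2 - 24*s + 35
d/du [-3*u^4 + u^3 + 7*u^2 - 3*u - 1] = -12*u^3 + 3*u^2 + 14*u - 3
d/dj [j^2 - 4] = 2*j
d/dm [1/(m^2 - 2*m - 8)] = 2*(1 - m)/(-m^2 + 2*m + 8)^2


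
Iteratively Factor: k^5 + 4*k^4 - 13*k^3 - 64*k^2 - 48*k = (k)*(k^4 + 4*k^3 - 13*k^2 - 64*k - 48) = k*(k + 1)*(k^3 + 3*k^2 - 16*k - 48) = k*(k - 4)*(k + 1)*(k^2 + 7*k + 12) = k*(k - 4)*(k + 1)*(k + 3)*(k + 4)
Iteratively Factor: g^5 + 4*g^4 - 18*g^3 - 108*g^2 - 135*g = (g + 3)*(g^4 + g^3 - 21*g^2 - 45*g) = (g + 3)^2*(g^3 - 2*g^2 - 15*g) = (g - 5)*(g + 3)^2*(g^2 + 3*g) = (g - 5)*(g + 3)^3*(g)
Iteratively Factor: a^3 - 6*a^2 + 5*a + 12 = (a - 4)*(a^2 - 2*a - 3) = (a - 4)*(a + 1)*(a - 3)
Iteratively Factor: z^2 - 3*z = (z - 3)*(z)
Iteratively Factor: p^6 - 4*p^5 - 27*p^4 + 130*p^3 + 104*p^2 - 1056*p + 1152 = (p + 4)*(p^5 - 8*p^4 + 5*p^3 + 110*p^2 - 336*p + 288) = (p - 2)*(p + 4)*(p^4 - 6*p^3 - 7*p^2 + 96*p - 144) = (p - 2)*(p + 4)^2*(p^3 - 10*p^2 + 33*p - 36) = (p - 3)*(p - 2)*(p + 4)^2*(p^2 - 7*p + 12) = (p - 4)*(p - 3)*(p - 2)*(p + 4)^2*(p - 3)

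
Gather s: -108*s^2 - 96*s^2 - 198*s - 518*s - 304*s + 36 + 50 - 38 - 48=-204*s^2 - 1020*s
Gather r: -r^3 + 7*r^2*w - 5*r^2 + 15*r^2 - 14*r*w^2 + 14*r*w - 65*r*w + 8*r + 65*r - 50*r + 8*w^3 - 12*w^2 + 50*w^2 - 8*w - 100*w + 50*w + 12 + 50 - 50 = -r^3 + r^2*(7*w + 10) + r*(-14*w^2 - 51*w + 23) + 8*w^3 + 38*w^2 - 58*w + 12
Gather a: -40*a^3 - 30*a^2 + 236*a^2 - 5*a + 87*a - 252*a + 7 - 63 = -40*a^3 + 206*a^2 - 170*a - 56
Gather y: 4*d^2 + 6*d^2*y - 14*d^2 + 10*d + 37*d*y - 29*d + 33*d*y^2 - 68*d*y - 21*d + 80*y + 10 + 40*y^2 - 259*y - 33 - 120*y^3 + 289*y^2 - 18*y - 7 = -10*d^2 - 40*d - 120*y^3 + y^2*(33*d + 329) + y*(6*d^2 - 31*d - 197) - 30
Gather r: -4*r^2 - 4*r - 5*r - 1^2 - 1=-4*r^2 - 9*r - 2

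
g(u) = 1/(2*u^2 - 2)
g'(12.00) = 0.00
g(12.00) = 0.00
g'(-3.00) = 0.05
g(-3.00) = 0.06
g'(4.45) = -0.01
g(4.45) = 0.03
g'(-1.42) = 1.37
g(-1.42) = 0.49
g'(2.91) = -0.05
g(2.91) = 0.07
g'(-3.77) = 0.02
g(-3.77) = 0.04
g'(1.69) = -0.49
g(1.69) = 0.27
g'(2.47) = -0.09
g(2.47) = 0.10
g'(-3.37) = 0.03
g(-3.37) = 0.05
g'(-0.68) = 2.35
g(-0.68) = -0.93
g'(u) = -4*u/(2*u^2 - 2)^2 = -u/(u^2 - 1)^2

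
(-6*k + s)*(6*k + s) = -36*k^2 + s^2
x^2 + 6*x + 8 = (x + 2)*(x + 4)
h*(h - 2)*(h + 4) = h^3 + 2*h^2 - 8*h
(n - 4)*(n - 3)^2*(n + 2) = n^4 - 8*n^3 + 13*n^2 + 30*n - 72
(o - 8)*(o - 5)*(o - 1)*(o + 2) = o^4 - 12*o^3 + 25*o^2 + 66*o - 80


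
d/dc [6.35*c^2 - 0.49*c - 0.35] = 12.7*c - 0.49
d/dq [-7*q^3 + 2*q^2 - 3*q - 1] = -21*q^2 + 4*q - 3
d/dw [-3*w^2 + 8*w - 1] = 8 - 6*w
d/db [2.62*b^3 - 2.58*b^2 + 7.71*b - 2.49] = 7.86*b^2 - 5.16*b + 7.71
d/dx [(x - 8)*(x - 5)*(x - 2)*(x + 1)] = 4*x^3 - 42*x^2 + 102*x - 14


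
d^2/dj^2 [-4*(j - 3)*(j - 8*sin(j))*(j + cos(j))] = -32*j^2*sin(j) + 4*j^2*cos(j) + 112*j*sin(j) - 64*j*sin(2*j) + 116*j*cos(j) - 24*j + 40*sin(j) + 192*sin(2*j) - 200*cos(j) + 64*cos(2*j) + 24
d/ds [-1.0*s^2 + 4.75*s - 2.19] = 4.75 - 2.0*s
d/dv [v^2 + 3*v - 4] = 2*v + 3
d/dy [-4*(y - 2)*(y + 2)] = -8*y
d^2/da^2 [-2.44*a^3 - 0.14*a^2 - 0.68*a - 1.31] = -14.64*a - 0.28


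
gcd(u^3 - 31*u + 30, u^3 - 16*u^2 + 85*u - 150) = u - 5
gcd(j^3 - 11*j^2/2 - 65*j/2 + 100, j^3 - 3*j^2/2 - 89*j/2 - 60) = j^2 - 3*j - 40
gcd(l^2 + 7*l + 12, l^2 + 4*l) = l + 4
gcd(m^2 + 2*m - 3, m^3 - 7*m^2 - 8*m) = 1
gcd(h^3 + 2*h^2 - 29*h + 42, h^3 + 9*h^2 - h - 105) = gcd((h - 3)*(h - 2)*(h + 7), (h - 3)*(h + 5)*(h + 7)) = h^2 + 4*h - 21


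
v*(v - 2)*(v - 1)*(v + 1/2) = v^4 - 5*v^3/2 + v^2/2 + v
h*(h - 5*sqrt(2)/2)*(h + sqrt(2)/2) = h^3 - 2*sqrt(2)*h^2 - 5*h/2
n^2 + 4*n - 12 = (n - 2)*(n + 6)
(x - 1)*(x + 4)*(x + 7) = x^3 + 10*x^2 + 17*x - 28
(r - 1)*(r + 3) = r^2 + 2*r - 3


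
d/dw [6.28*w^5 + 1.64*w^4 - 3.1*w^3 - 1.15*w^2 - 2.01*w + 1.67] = 31.4*w^4 + 6.56*w^3 - 9.3*w^2 - 2.3*w - 2.01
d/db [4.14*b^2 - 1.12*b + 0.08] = 8.28*b - 1.12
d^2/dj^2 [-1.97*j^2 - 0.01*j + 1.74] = -3.94000000000000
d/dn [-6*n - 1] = -6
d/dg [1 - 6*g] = -6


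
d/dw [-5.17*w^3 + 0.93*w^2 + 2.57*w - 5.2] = -15.51*w^2 + 1.86*w + 2.57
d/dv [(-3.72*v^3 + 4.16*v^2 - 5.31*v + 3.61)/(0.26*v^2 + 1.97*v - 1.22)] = (-0.9672*v^4 - 14.6568*v^3 + 23.191*v^2 - 12.0276*v - 0.633500000000001)/(0.0676*v^4 + 1.0244*v^3 + 3.2465*v^2 - 4.8068*v + 1.4884)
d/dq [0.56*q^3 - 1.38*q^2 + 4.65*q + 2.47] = 1.68*q^2 - 2.76*q + 4.65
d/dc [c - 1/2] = 1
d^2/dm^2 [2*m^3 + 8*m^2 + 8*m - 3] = 12*m + 16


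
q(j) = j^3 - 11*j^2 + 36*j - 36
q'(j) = 3*j^2 - 22*j + 36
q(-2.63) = -224.96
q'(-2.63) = 114.61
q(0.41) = -23.02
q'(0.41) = 27.48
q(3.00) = 0.00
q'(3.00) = -3.00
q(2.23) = 0.67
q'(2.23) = 1.86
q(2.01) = 0.04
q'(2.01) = 3.90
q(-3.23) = -300.74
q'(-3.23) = 138.36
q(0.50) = -20.62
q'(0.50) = 25.75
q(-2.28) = -187.11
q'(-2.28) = 101.76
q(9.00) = 126.00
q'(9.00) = 81.00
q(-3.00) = -270.00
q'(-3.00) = 129.00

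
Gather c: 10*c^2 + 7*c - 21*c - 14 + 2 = 10*c^2 - 14*c - 12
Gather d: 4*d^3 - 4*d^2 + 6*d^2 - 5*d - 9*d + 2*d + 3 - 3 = 4*d^3 + 2*d^2 - 12*d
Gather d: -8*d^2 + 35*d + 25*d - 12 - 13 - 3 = -8*d^2 + 60*d - 28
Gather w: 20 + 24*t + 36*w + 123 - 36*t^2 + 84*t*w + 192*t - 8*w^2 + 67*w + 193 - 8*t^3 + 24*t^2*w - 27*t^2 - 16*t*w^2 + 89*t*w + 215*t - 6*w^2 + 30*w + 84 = -8*t^3 - 63*t^2 + 431*t + w^2*(-16*t - 14) + w*(24*t^2 + 173*t + 133) + 420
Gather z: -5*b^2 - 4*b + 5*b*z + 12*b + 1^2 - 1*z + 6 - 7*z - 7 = -5*b^2 + 8*b + z*(5*b - 8)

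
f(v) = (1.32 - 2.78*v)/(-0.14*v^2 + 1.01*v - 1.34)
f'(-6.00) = -0.09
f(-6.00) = -1.45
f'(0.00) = 1.33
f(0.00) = -0.99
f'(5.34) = -1796.61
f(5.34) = -220.94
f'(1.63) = 454.63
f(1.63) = 48.91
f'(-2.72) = -0.06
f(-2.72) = -1.73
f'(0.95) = 9.31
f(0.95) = 2.61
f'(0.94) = 9.06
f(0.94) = 2.51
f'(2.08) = 61.39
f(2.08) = -28.77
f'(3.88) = -9.16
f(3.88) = -20.09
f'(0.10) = 1.58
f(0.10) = -0.84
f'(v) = (1.32 - 2.78*v)*(0.28*v - 1.01)/(-0.14*v^2 + 1.01*v - 1.34)^2 - 2.78/(-0.14*v^2 + 1.01*v - 1.34)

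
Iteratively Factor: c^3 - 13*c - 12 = (c + 1)*(c^2 - c - 12) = (c - 4)*(c + 1)*(c + 3)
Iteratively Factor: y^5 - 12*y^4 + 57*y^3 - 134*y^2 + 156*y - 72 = (y - 2)*(y^4 - 10*y^3 + 37*y^2 - 60*y + 36) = (y - 2)^2*(y^3 - 8*y^2 + 21*y - 18) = (y - 3)*(y - 2)^2*(y^2 - 5*y + 6) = (y - 3)*(y - 2)^3*(y - 3)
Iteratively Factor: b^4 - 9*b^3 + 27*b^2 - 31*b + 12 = (b - 4)*(b^3 - 5*b^2 + 7*b - 3) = (b - 4)*(b - 1)*(b^2 - 4*b + 3) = (b - 4)*(b - 1)^2*(b - 3)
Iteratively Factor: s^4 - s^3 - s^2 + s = (s - 1)*(s^3 - s) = (s - 1)^2*(s^2 + s) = s*(s - 1)^2*(s + 1)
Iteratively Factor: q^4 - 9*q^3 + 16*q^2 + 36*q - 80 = (q - 2)*(q^3 - 7*q^2 + 2*q + 40) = (q - 4)*(q - 2)*(q^2 - 3*q - 10) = (q - 5)*(q - 4)*(q - 2)*(q + 2)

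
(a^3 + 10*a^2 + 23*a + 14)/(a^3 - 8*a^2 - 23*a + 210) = (a^3 + 10*a^2 + 23*a + 14)/(a^3 - 8*a^2 - 23*a + 210)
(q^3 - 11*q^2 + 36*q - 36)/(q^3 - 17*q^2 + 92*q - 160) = (q^3 - 11*q^2 + 36*q - 36)/(q^3 - 17*q^2 + 92*q - 160)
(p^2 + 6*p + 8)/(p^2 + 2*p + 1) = (p^2 + 6*p + 8)/(p^2 + 2*p + 1)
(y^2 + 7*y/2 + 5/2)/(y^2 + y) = (y + 5/2)/y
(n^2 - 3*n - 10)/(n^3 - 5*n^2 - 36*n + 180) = (n + 2)/(n^2 - 36)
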